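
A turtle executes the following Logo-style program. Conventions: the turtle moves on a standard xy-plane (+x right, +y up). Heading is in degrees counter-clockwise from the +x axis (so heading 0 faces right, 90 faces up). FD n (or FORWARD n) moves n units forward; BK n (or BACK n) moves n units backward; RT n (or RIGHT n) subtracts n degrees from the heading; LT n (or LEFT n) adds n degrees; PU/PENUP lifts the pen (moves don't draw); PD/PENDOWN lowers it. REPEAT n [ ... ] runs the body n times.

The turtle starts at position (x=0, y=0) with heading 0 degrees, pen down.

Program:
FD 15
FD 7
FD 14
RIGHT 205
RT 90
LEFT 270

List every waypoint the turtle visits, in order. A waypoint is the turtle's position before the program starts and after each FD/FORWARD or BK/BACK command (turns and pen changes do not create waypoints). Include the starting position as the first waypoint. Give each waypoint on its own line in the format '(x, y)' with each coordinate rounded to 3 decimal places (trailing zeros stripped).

Executing turtle program step by step:
Start: pos=(0,0), heading=0, pen down
FD 15: (0,0) -> (15,0) [heading=0, draw]
FD 7: (15,0) -> (22,0) [heading=0, draw]
FD 14: (22,0) -> (36,0) [heading=0, draw]
RT 205: heading 0 -> 155
RT 90: heading 155 -> 65
LT 270: heading 65 -> 335
Final: pos=(36,0), heading=335, 3 segment(s) drawn
Waypoints (4 total):
(0, 0)
(15, 0)
(22, 0)
(36, 0)

Answer: (0, 0)
(15, 0)
(22, 0)
(36, 0)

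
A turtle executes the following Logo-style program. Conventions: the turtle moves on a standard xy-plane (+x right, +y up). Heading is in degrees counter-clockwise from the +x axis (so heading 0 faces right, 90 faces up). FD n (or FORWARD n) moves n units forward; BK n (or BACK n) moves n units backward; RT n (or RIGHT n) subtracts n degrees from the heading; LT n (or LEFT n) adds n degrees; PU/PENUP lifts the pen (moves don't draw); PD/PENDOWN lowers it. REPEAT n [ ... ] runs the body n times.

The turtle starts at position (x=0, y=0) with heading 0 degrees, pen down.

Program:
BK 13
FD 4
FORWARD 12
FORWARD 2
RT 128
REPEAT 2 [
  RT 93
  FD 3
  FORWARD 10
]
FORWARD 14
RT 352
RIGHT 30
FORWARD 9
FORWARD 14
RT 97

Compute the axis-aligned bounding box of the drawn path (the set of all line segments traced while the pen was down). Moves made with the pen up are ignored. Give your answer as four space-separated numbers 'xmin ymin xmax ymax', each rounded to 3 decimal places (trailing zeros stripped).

Executing turtle program step by step:
Start: pos=(0,0), heading=0, pen down
BK 13: (0,0) -> (-13,0) [heading=0, draw]
FD 4: (-13,0) -> (-9,0) [heading=0, draw]
FD 12: (-9,0) -> (3,0) [heading=0, draw]
FD 2: (3,0) -> (5,0) [heading=0, draw]
RT 128: heading 0 -> 232
REPEAT 2 [
  -- iteration 1/2 --
  RT 93: heading 232 -> 139
  FD 3: (5,0) -> (2.736,1.968) [heading=139, draw]
  FD 10: (2.736,1.968) -> (-4.811,8.529) [heading=139, draw]
  -- iteration 2/2 --
  RT 93: heading 139 -> 46
  FD 3: (-4.811,8.529) -> (-2.727,10.687) [heading=46, draw]
  FD 10: (-2.727,10.687) -> (4.219,17.88) [heading=46, draw]
]
FD 14: (4.219,17.88) -> (13.945,27.951) [heading=46, draw]
RT 352: heading 46 -> 54
RT 30: heading 54 -> 24
FD 9: (13.945,27.951) -> (22.166,31.612) [heading=24, draw]
FD 14: (22.166,31.612) -> (34.956,37.306) [heading=24, draw]
RT 97: heading 24 -> 287
Final: pos=(34.956,37.306), heading=287, 11 segment(s) drawn

Segment endpoints: x in {-13, -9, -4.811, -2.727, 0, 2.736, 3, 4.219, 5, 13.945, 22.166, 34.956}, y in {0, 1.968, 8.529, 10.687, 17.88, 27.951, 31.612, 37.306}
xmin=-13, ymin=0, xmax=34.956, ymax=37.306

Answer: -13 0 34.956 37.306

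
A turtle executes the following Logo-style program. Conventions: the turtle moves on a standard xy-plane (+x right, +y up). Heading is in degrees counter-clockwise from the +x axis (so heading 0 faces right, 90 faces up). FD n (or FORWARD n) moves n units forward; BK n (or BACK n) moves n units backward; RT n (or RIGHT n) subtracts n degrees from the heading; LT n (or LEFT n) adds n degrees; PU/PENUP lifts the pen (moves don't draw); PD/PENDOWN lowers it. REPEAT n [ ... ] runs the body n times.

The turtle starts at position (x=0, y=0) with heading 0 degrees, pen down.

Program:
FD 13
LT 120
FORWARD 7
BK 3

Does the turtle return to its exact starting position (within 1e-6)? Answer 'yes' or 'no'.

Answer: no

Derivation:
Executing turtle program step by step:
Start: pos=(0,0), heading=0, pen down
FD 13: (0,0) -> (13,0) [heading=0, draw]
LT 120: heading 0 -> 120
FD 7: (13,0) -> (9.5,6.062) [heading=120, draw]
BK 3: (9.5,6.062) -> (11,3.464) [heading=120, draw]
Final: pos=(11,3.464), heading=120, 3 segment(s) drawn

Start position: (0, 0)
Final position: (11, 3.464)
Distance = 11.533; >= 1e-6 -> NOT closed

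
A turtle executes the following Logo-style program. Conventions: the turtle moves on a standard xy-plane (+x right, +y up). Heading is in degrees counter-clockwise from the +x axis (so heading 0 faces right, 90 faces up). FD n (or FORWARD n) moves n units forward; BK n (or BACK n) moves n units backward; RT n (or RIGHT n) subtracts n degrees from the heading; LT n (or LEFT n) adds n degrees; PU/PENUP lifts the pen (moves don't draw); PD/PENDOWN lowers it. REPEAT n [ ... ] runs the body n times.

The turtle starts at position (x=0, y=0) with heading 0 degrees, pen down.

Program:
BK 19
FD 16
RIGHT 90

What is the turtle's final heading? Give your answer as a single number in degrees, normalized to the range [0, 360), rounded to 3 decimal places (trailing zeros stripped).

Answer: 270

Derivation:
Executing turtle program step by step:
Start: pos=(0,0), heading=0, pen down
BK 19: (0,0) -> (-19,0) [heading=0, draw]
FD 16: (-19,0) -> (-3,0) [heading=0, draw]
RT 90: heading 0 -> 270
Final: pos=(-3,0), heading=270, 2 segment(s) drawn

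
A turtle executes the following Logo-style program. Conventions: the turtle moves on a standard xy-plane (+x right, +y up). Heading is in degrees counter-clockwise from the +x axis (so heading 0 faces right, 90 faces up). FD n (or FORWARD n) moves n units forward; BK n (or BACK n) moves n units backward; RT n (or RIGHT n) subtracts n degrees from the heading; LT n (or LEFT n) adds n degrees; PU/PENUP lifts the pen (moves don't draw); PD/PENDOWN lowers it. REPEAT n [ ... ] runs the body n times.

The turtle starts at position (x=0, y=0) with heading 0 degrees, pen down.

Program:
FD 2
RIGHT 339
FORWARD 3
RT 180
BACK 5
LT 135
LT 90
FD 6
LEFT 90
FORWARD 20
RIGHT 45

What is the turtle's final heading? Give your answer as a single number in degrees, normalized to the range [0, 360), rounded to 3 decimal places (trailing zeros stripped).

Answer: 111

Derivation:
Executing turtle program step by step:
Start: pos=(0,0), heading=0, pen down
FD 2: (0,0) -> (2,0) [heading=0, draw]
RT 339: heading 0 -> 21
FD 3: (2,0) -> (4.801,1.075) [heading=21, draw]
RT 180: heading 21 -> 201
BK 5: (4.801,1.075) -> (9.469,2.867) [heading=201, draw]
LT 135: heading 201 -> 336
LT 90: heading 336 -> 66
FD 6: (9.469,2.867) -> (11.909,8.348) [heading=66, draw]
LT 90: heading 66 -> 156
FD 20: (11.909,8.348) -> (-6.362,16.483) [heading=156, draw]
RT 45: heading 156 -> 111
Final: pos=(-6.362,16.483), heading=111, 5 segment(s) drawn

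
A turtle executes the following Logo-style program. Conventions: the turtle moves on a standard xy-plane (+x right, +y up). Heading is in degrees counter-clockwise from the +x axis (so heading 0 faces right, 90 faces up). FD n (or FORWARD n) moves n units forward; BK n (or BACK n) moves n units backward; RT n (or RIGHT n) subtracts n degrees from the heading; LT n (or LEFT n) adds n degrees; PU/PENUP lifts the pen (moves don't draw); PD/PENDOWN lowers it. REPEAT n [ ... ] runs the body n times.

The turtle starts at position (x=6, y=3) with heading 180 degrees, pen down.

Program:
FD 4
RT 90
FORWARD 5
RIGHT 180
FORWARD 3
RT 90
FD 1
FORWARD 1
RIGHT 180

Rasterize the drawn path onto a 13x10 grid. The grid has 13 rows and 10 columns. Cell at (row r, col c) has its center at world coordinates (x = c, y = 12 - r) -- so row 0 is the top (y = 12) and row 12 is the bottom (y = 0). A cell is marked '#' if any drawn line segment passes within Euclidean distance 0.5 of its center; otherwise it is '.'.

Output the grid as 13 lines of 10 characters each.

Segment 0: (6,3) -> (2,3)
Segment 1: (2,3) -> (2,8)
Segment 2: (2,8) -> (2,5)
Segment 3: (2,5) -> (1,5)
Segment 4: (1,5) -> (0,5)

Answer: ..........
..........
..........
..........
..#.......
..#.......
..#.......
###.......
..#.......
..#####...
..........
..........
..........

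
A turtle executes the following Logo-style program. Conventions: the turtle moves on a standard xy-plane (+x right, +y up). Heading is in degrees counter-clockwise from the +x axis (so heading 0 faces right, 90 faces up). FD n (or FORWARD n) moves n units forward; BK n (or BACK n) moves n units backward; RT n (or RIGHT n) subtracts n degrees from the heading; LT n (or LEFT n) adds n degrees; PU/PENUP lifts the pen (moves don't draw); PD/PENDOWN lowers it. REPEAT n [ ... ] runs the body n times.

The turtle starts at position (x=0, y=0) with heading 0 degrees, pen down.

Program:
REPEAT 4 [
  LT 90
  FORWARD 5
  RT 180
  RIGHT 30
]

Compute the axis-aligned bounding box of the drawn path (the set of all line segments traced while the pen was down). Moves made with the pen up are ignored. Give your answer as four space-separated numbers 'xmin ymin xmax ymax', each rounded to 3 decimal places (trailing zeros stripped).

Executing turtle program step by step:
Start: pos=(0,0), heading=0, pen down
REPEAT 4 [
  -- iteration 1/4 --
  LT 90: heading 0 -> 90
  FD 5: (0,0) -> (0,5) [heading=90, draw]
  RT 180: heading 90 -> 270
  RT 30: heading 270 -> 240
  -- iteration 2/4 --
  LT 90: heading 240 -> 330
  FD 5: (0,5) -> (4.33,2.5) [heading=330, draw]
  RT 180: heading 330 -> 150
  RT 30: heading 150 -> 120
  -- iteration 3/4 --
  LT 90: heading 120 -> 210
  FD 5: (4.33,2.5) -> (0,0) [heading=210, draw]
  RT 180: heading 210 -> 30
  RT 30: heading 30 -> 0
  -- iteration 4/4 --
  LT 90: heading 0 -> 90
  FD 5: (0,0) -> (0,5) [heading=90, draw]
  RT 180: heading 90 -> 270
  RT 30: heading 270 -> 240
]
Final: pos=(0,5), heading=240, 4 segment(s) drawn

Segment endpoints: x in {0, 0, 0, 4.33}, y in {0, 0, 2.5, 5, 5}
xmin=0, ymin=0, xmax=4.33, ymax=5

Answer: 0 0 4.33 5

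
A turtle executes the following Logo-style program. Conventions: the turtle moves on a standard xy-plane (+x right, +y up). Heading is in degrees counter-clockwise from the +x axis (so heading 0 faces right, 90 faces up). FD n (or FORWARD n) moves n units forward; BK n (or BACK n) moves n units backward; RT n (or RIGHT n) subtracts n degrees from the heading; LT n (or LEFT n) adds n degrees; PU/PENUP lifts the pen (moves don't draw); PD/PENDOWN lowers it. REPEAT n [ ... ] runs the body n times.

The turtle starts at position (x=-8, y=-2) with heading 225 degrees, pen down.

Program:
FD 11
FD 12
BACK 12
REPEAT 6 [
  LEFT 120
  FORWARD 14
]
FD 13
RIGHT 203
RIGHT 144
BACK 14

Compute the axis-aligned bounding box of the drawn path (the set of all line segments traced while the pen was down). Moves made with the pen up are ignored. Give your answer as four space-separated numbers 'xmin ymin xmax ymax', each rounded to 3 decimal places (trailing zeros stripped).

Executing turtle program step by step:
Start: pos=(-8,-2), heading=225, pen down
FD 11: (-8,-2) -> (-15.778,-9.778) [heading=225, draw]
FD 12: (-15.778,-9.778) -> (-24.263,-18.263) [heading=225, draw]
BK 12: (-24.263,-18.263) -> (-15.778,-9.778) [heading=225, draw]
REPEAT 6 [
  -- iteration 1/6 --
  LT 120: heading 225 -> 345
  FD 14: (-15.778,-9.778) -> (-2.255,-13.402) [heading=345, draw]
  -- iteration 2/6 --
  LT 120: heading 345 -> 105
  FD 14: (-2.255,-13.402) -> (-5.879,0.121) [heading=105, draw]
  -- iteration 3/6 --
  LT 120: heading 105 -> 225
  FD 14: (-5.879,0.121) -> (-15.778,-9.778) [heading=225, draw]
  -- iteration 4/6 --
  LT 120: heading 225 -> 345
  FD 14: (-15.778,-9.778) -> (-2.255,-13.402) [heading=345, draw]
  -- iteration 5/6 --
  LT 120: heading 345 -> 105
  FD 14: (-2.255,-13.402) -> (-5.879,0.121) [heading=105, draw]
  -- iteration 6/6 --
  LT 120: heading 105 -> 225
  FD 14: (-5.879,0.121) -> (-15.778,-9.778) [heading=225, draw]
]
FD 13: (-15.778,-9.778) -> (-24.971,-18.971) [heading=225, draw]
RT 203: heading 225 -> 22
RT 144: heading 22 -> 238
BK 14: (-24.971,-18.971) -> (-17.552,-7.098) [heading=238, draw]
Final: pos=(-17.552,-7.098), heading=238, 11 segment(s) drawn

Segment endpoints: x in {-24.971, -24.263, -17.552, -15.778, -15.778, -15.778, -8, -5.879, -5.879, -2.255, -2.255}, y in {-18.971, -18.263, -13.402, -13.402, -9.778, -9.778, -9.778, -9.778, -7.098, -2, 0.121, 0.121}
xmin=-24.971, ymin=-18.971, xmax=-2.255, ymax=0.121

Answer: -24.971 -18.971 -2.255 0.121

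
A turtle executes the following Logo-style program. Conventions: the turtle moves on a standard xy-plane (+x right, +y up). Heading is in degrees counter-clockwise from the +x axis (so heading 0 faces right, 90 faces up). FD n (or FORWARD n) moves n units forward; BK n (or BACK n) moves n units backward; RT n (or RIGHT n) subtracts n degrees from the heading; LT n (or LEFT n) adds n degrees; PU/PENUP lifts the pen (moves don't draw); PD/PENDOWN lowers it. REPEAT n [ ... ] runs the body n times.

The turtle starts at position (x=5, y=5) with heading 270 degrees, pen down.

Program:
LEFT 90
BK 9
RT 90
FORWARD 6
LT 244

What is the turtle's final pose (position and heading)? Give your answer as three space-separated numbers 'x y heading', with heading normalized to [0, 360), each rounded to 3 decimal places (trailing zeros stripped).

Executing turtle program step by step:
Start: pos=(5,5), heading=270, pen down
LT 90: heading 270 -> 0
BK 9: (5,5) -> (-4,5) [heading=0, draw]
RT 90: heading 0 -> 270
FD 6: (-4,5) -> (-4,-1) [heading=270, draw]
LT 244: heading 270 -> 154
Final: pos=(-4,-1), heading=154, 2 segment(s) drawn

Answer: -4 -1 154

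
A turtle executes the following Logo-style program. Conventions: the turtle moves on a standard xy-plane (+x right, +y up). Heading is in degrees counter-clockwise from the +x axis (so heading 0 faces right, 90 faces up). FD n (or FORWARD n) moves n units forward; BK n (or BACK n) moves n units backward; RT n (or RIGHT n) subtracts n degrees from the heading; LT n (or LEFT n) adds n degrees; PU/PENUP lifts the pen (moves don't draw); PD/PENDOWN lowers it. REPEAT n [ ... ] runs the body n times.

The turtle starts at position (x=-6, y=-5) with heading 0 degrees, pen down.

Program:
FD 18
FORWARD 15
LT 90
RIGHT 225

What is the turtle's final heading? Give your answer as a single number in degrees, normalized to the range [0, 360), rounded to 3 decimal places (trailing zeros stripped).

Executing turtle program step by step:
Start: pos=(-6,-5), heading=0, pen down
FD 18: (-6,-5) -> (12,-5) [heading=0, draw]
FD 15: (12,-5) -> (27,-5) [heading=0, draw]
LT 90: heading 0 -> 90
RT 225: heading 90 -> 225
Final: pos=(27,-5), heading=225, 2 segment(s) drawn

Answer: 225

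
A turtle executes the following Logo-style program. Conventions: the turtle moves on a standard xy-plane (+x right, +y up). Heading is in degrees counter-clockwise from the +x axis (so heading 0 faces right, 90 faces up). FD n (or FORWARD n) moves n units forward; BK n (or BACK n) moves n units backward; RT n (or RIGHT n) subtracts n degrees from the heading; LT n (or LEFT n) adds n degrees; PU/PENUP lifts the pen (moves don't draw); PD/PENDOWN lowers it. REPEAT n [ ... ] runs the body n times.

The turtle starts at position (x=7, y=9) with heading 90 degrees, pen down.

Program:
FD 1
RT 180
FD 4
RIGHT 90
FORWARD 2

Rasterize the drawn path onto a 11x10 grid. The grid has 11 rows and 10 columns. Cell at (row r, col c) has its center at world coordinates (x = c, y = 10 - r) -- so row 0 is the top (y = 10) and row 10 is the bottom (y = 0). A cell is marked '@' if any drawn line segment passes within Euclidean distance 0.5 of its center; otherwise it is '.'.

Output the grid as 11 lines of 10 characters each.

Answer: .......@..
.......@..
.......@..
.......@..
.....@@@..
..........
..........
..........
..........
..........
..........

Derivation:
Segment 0: (7,9) -> (7,10)
Segment 1: (7,10) -> (7,6)
Segment 2: (7,6) -> (5,6)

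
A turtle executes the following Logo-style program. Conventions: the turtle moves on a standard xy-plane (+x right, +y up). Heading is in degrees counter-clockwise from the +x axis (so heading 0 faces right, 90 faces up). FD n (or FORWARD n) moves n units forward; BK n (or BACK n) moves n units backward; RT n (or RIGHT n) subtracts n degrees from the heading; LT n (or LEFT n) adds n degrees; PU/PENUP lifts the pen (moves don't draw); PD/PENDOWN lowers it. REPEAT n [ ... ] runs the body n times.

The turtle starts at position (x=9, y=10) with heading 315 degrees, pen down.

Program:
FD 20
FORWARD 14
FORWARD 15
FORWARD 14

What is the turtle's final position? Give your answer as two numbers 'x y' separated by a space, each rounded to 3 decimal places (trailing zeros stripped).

Answer: 53.548 -34.548

Derivation:
Executing turtle program step by step:
Start: pos=(9,10), heading=315, pen down
FD 20: (9,10) -> (23.142,-4.142) [heading=315, draw]
FD 14: (23.142,-4.142) -> (33.042,-14.042) [heading=315, draw]
FD 15: (33.042,-14.042) -> (43.648,-24.648) [heading=315, draw]
FD 14: (43.648,-24.648) -> (53.548,-34.548) [heading=315, draw]
Final: pos=(53.548,-34.548), heading=315, 4 segment(s) drawn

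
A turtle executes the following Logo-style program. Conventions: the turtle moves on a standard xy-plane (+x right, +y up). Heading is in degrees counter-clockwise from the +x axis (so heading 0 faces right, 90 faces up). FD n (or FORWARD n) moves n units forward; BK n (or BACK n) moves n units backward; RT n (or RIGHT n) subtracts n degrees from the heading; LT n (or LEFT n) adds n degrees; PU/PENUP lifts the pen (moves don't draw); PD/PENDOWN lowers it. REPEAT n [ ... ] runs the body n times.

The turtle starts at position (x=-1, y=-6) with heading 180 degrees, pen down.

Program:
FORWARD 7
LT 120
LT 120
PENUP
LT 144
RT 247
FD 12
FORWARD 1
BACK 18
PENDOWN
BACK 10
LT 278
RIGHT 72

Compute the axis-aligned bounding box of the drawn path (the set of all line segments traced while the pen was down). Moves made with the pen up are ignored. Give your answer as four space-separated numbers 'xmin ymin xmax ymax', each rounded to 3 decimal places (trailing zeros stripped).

Executing turtle program step by step:
Start: pos=(-1,-6), heading=180, pen down
FD 7: (-1,-6) -> (-8,-6) [heading=180, draw]
LT 120: heading 180 -> 300
LT 120: heading 300 -> 60
PU: pen up
LT 144: heading 60 -> 204
RT 247: heading 204 -> 317
FD 12: (-8,-6) -> (0.776,-14.184) [heading=317, move]
FD 1: (0.776,-14.184) -> (1.508,-14.866) [heading=317, move]
BK 18: (1.508,-14.866) -> (-11.657,-2.59) [heading=317, move]
PD: pen down
BK 10: (-11.657,-2.59) -> (-18.97,4.23) [heading=317, draw]
LT 278: heading 317 -> 235
RT 72: heading 235 -> 163
Final: pos=(-18.97,4.23), heading=163, 2 segment(s) drawn

Segment endpoints: x in {-18.97, -11.657, -8, -1}, y in {-6, -6, -2.59, 4.23}
xmin=-18.97, ymin=-6, xmax=-1, ymax=4.23

Answer: -18.97 -6 -1 4.23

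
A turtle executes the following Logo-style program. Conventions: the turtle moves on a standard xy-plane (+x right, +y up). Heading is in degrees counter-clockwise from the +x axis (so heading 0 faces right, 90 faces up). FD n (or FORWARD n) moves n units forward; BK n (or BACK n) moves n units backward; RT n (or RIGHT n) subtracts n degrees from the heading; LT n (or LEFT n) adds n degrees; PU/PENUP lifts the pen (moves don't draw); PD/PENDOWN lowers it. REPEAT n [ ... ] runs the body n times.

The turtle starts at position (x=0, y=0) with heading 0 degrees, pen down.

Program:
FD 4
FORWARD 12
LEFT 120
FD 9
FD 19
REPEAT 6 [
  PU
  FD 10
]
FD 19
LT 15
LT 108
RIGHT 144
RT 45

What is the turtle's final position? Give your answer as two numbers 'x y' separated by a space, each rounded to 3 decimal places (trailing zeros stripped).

Executing turtle program step by step:
Start: pos=(0,0), heading=0, pen down
FD 4: (0,0) -> (4,0) [heading=0, draw]
FD 12: (4,0) -> (16,0) [heading=0, draw]
LT 120: heading 0 -> 120
FD 9: (16,0) -> (11.5,7.794) [heading=120, draw]
FD 19: (11.5,7.794) -> (2,24.249) [heading=120, draw]
REPEAT 6 [
  -- iteration 1/6 --
  PU: pen up
  FD 10: (2,24.249) -> (-3,32.909) [heading=120, move]
  -- iteration 2/6 --
  PU: pen up
  FD 10: (-3,32.909) -> (-8,41.569) [heading=120, move]
  -- iteration 3/6 --
  PU: pen up
  FD 10: (-8,41.569) -> (-13,50.229) [heading=120, move]
  -- iteration 4/6 --
  PU: pen up
  FD 10: (-13,50.229) -> (-18,58.89) [heading=120, move]
  -- iteration 5/6 --
  PU: pen up
  FD 10: (-18,58.89) -> (-23,67.55) [heading=120, move]
  -- iteration 6/6 --
  PU: pen up
  FD 10: (-23,67.55) -> (-28,76.21) [heading=120, move]
]
FD 19: (-28,76.21) -> (-37.5,92.665) [heading=120, move]
LT 15: heading 120 -> 135
LT 108: heading 135 -> 243
RT 144: heading 243 -> 99
RT 45: heading 99 -> 54
Final: pos=(-37.5,92.665), heading=54, 4 segment(s) drawn

Answer: -37.5 92.665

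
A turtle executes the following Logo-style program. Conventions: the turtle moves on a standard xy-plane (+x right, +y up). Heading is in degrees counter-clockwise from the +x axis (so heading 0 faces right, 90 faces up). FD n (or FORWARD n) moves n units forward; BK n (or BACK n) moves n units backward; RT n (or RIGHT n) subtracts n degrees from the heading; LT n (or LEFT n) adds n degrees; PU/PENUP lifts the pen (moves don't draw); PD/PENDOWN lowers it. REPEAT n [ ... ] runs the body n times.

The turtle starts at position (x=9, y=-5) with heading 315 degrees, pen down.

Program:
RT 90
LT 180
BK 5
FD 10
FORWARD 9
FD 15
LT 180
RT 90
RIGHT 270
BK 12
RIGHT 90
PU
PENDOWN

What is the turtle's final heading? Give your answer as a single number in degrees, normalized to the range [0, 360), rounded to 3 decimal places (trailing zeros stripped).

Executing turtle program step by step:
Start: pos=(9,-5), heading=315, pen down
RT 90: heading 315 -> 225
LT 180: heading 225 -> 45
BK 5: (9,-5) -> (5.464,-8.536) [heading=45, draw]
FD 10: (5.464,-8.536) -> (12.536,-1.464) [heading=45, draw]
FD 9: (12.536,-1.464) -> (18.899,4.899) [heading=45, draw]
FD 15: (18.899,4.899) -> (29.506,15.506) [heading=45, draw]
LT 180: heading 45 -> 225
RT 90: heading 225 -> 135
RT 270: heading 135 -> 225
BK 12: (29.506,15.506) -> (37.991,23.991) [heading=225, draw]
RT 90: heading 225 -> 135
PU: pen up
PD: pen down
Final: pos=(37.991,23.991), heading=135, 5 segment(s) drawn

Answer: 135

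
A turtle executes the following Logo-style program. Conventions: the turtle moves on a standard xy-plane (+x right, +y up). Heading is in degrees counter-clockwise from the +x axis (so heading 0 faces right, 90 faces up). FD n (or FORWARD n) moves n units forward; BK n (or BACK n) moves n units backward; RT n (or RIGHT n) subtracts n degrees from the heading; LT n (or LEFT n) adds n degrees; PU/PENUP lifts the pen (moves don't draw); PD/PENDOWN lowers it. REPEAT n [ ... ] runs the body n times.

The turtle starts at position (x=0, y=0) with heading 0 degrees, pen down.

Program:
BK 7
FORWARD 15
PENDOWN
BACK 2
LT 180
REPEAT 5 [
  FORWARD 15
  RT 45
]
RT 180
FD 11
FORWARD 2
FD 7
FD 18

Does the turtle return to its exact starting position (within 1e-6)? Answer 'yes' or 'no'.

Executing turtle program step by step:
Start: pos=(0,0), heading=0, pen down
BK 7: (0,0) -> (-7,0) [heading=0, draw]
FD 15: (-7,0) -> (8,0) [heading=0, draw]
PD: pen down
BK 2: (8,0) -> (6,0) [heading=0, draw]
LT 180: heading 0 -> 180
REPEAT 5 [
  -- iteration 1/5 --
  FD 15: (6,0) -> (-9,0) [heading=180, draw]
  RT 45: heading 180 -> 135
  -- iteration 2/5 --
  FD 15: (-9,0) -> (-19.607,10.607) [heading=135, draw]
  RT 45: heading 135 -> 90
  -- iteration 3/5 --
  FD 15: (-19.607,10.607) -> (-19.607,25.607) [heading=90, draw]
  RT 45: heading 90 -> 45
  -- iteration 4/5 --
  FD 15: (-19.607,25.607) -> (-9,36.213) [heading=45, draw]
  RT 45: heading 45 -> 0
  -- iteration 5/5 --
  FD 15: (-9,36.213) -> (6,36.213) [heading=0, draw]
  RT 45: heading 0 -> 315
]
RT 180: heading 315 -> 135
FD 11: (6,36.213) -> (-1.778,43.991) [heading=135, draw]
FD 2: (-1.778,43.991) -> (-3.192,45.406) [heading=135, draw]
FD 7: (-3.192,45.406) -> (-8.142,50.355) [heading=135, draw]
FD 18: (-8.142,50.355) -> (-20.87,63.083) [heading=135, draw]
Final: pos=(-20.87,63.083), heading=135, 12 segment(s) drawn

Start position: (0, 0)
Final position: (-20.87, 63.083)
Distance = 66.446; >= 1e-6 -> NOT closed

Answer: no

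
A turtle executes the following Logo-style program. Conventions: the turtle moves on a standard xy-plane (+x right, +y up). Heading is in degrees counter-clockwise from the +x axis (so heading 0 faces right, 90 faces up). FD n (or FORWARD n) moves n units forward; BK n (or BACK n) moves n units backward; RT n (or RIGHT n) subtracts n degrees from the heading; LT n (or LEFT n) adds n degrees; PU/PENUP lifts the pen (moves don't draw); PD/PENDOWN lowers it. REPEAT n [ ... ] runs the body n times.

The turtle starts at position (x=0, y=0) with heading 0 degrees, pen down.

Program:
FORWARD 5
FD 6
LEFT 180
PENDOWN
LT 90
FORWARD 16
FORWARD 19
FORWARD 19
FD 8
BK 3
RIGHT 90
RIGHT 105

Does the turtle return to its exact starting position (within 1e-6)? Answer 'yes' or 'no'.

Executing turtle program step by step:
Start: pos=(0,0), heading=0, pen down
FD 5: (0,0) -> (5,0) [heading=0, draw]
FD 6: (5,0) -> (11,0) [heading=0, draw]
LT 180: heading 0 -> 180
PD: pen down
LT 90: heading 180 -> 270
FD 16: (11,0) -> (11,-16) [heading=270, draw]
FD 19: (11,-16) -> (11,-35) [heading=270, draw]
FD 19: (11,-35) -> (11,-54) [heading=270, draw]
FD 8: (11,-54) -> (11,-62) [heading=270, draw]
BK 3: (11,-62) -> (11,-59) [heading=270, draw]
RT 90: heading 270 -> 180
RT 105: heading 180 -> 75
Final: pos=(11,-59), heading=75, 7 segment(s) drawn

Start position: (0, 0)
Final position: (11, -59)
Distance = 60.017; >= 1e-6 -> NOT closed

Answer: no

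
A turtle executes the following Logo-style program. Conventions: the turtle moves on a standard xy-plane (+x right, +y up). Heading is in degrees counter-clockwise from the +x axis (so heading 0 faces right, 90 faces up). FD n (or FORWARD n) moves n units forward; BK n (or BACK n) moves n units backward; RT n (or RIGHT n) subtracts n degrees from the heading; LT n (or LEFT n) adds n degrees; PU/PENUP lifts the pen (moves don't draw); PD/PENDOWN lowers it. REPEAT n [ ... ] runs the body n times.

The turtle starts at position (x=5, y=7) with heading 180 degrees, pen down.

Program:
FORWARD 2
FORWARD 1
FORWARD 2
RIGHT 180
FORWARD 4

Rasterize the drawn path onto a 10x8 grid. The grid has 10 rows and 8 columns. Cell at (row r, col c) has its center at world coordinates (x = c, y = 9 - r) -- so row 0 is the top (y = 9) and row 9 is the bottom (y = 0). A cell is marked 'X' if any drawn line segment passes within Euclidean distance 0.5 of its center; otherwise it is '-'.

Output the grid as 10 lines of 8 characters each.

Answer: --------
--------
XXXXXX--
--------
--------
--------
--------
--------
--------
--------

Derivation:
Segment 0: (5,7) -> (3,7)
Segment 1: (3,7) -> (2,7)
Segment 2: (2,7) -> (0,7)
Segment 3: (0,7) -> (4,7)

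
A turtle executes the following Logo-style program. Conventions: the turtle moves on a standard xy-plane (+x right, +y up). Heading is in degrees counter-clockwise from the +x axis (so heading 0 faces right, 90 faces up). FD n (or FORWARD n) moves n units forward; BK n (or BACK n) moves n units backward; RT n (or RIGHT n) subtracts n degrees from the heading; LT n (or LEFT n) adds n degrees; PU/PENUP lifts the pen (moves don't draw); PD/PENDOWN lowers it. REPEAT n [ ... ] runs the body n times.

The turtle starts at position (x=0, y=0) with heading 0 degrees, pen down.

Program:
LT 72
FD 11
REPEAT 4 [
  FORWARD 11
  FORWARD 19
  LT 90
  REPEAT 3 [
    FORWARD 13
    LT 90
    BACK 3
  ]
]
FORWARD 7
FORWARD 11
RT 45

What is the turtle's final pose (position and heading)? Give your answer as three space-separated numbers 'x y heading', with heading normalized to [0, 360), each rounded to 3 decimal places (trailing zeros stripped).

Executing turtle program step by step:
Start: pos=(0,0), heading=0, pen down
LT 72: heading 0 -> 72
FD 11: (0,0) -> (3.399,10.462) [heading=72, draw]
REPEAT 4 [
  -- iteration 1/4 --
  FD 11: (3.399,10.462) -> (6.798,20.923) [heading=72, draw]
  FD 19: (6.798,20.923) -> (12.67,38.993) [heading=72, draw]
  LT 90: heading 72 -> 162
  REPEAT 3 [
    -- iteration 1/3 --
    FD 13: (12.67,38.993) -> (0.306,43.011) [heading=162, draw]
    LT 90: heading 162 -> 252
    BK 3: (0.306,43.011) -> (1.233,45.864) [heading=252, draw]
    -- iteration 2/3 --
    FD 13: (1.233,45.864) -> (-2.784,33.5) [heading=252, draw]
    LT 90: heading 252 -> 342
    BK 3: (-2.784,33.5) -> (-5.637,34.427) [heading=342, draw]
    -- iteration 3/3 --
    FD 13: (-5.637,34.427) -> (6.726,30.41) [heading=342, draw]
    LT 90: heading 342 -> 72
    BK 3: (6.726,30.41) -> (5.799,27.557) [heading=72, draw]
  ]
  -- iteration 2/4 --
  FD 11: (5.799,27.557) -> (9.198,38.018) [heading=72, draw]
  FD 19: (9.198,38.018) -> (15.07,56.088) [heading=72, draw]
  LT 90: heading 72 -> 162
  REPEAT 3 [
    -- iteration 1/3 --
    FD 13: (15.07,56.088) -> (2.706,60.106) [heading=162, draw]
    LT 90: heading 162 -> 252
    BK 3: (2.706,60.106) -> (3.633,62.959) [heading=252, draw]
    -- iteration 2/3 --
    FD 13: (3.633,62.959) -> (-0.384,50.595) [heading=252, draw]
    LT 90: heading 252 -> 342
    BK 3: (-0.384,50.595) -> (-3.237,51.522) [heading=342, draw]
    -- iteration 3/3 --
    FD 13: (-3.237,51.522) -> (9.126,47.505) [heading=342, draw]
    LT 90: heading 342 -> 72
    BK 3: (9.126,47.505) -> (8.199,44.652) [heading=72, draw]
  ]
  -- iteration 3/4 --
  FD 11: (8.199,44.652) -> (11.599,55.113) [heading=72, draw]
  FD 19: (11.599,55.113) -> (17.47,73.183) [heading=72, draw]
  LT 90: heading 72 -> 162
  REPEAT 3 [
    -- iteration 1/3 --
    FD 13: (17.47,73.183) -> (5.106,77.201) [heading=162, draw]
    LT 90: heading 162 -> 252
    BK 3: (5.106,77.201) -> (6.033,80.054) [heading=252, draw]
    -- iteration 2/3 --
    FD 13: (6.033,80.054) -> (2.016,67.69) [heading=252, draw]
    LT 90: heading 252 -> 342
    BK 3: (2.016,67.69) -> (-0.837,68.617) [heading=342, draw]
    -- iteration 3/3 --
    FD 13: (-0.837,68.617) -> (11.527,64.6) [heading=342, draw]
    LT 90: heading 342 -> 72
    BK 3: (11.527,64.6) -> (10.6,61.747) [heading=72, draw]
  ]
  -- iteration 4/4 --
  FD 11: (10.6,61.747) -> (13.999,72.208) [heading=72, draw]
  FD 19: (13.999,72.208) -> (19.87,90.278) [heading=72, draw]
  LT 90: heading 72 -> 162
  REPEAT 3 [
    -- iteration 1/3 --
    FD 13: (19.87,90.278) -> (7.506,94.296) [heading=162, draw]
    LT 90: heading 162 -> 252
    BK 3: (7.506,94.296) -> (8.433,97.149) [heading=252, draw]
    -- iteration 2/3 --
    FD 13: (8.433,97.149) -> (4.416,84.785) [heading=252, draw]
    LT 90: heading 252 -> 342
    BK 3: (4.416,84.785) -> (1.563,85.712) [heading=342, draw]
    -- iteration 3/3 --
    FD 13: (1.563,85.712) -> (13.927,81.695) [heading=342, draw]
    LT 90: heading 342 -> 72
    BK 3: (13.927,81.695) -> (13,78.842) [heading=72, draw]
  ]
]
FD 7: (13,78.842) -> (15.163,85.499) [heading=72, draw]
FD 11: (15.163,85.499) -> (18.562,95.961) [heading=72, draw]
RT 45: heading 72 -> 27
Final: pos=(18.562,95.961), heading=27, 35 segment(s) drawn

Answer: 18.562 95.961 27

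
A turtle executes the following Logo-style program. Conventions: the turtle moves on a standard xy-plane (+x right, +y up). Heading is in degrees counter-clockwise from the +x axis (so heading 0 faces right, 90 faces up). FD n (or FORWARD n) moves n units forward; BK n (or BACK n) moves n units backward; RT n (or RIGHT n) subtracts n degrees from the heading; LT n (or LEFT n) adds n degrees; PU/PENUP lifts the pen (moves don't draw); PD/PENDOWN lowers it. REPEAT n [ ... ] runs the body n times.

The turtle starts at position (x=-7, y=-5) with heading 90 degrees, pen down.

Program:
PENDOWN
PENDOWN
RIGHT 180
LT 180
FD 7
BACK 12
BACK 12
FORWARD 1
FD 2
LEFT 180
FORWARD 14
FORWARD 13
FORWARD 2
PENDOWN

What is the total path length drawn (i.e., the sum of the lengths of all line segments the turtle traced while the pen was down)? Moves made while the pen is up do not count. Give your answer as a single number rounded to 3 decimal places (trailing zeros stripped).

Executing turtle program step by step:
Start: pos=(-7,-5), heading=90, pen down
PD: pen down
PD: pen down
RT 180: heading 90 -> 270
LT 180: heading 270 -> 90
FD 7: (-7,-5) -> (-7,2) [heading=90, draw]
BK 12: (-7,2) -> (-7,-10) [heading=90, draw]
BK 12: (-7,-10) -> (-7,-22) [heading=90, draw]
FD 1: (-7,-22) -> (-7,-21) [heading=90, draw]
FD 2: (-7,-21) -> (-7,-19) [heading=90, draw]
LT 180: heading 90 -> 270
FD 14: (-7,-19) -> (-7,-33) [heading=270, draw]
FD 13: (-7,-33) -> (-7,-46) [heading=270, draw]
FD 2: (-7,-46) -> (-7,-48) [heading=270, draw]
PD: pen down
Final: pos=(-7,-48), heading=270, 8 segment(s) drawn

Segment lengths:
  seg 1: (-7,-5) -> (-7,2), length = 7
  seg 2: (-7,2) -> (-7,-10), length = 12
  seg 3: (-7,-10) -> (-7,-22), length = 12
  seg 4: (-7,-22) -> (-7,-21), length = 1
  seg 5: (-7,-21) -> (-7,-19), length = 2
  seg 6: (-7,-19) -> (-7,-33), length = 14
  seg 7: (-7,-33) -> (-7,-46), length = 13
  seg 8: (-7,-46) -> (-7,-48), length = 2
Total = 63

Answer: 63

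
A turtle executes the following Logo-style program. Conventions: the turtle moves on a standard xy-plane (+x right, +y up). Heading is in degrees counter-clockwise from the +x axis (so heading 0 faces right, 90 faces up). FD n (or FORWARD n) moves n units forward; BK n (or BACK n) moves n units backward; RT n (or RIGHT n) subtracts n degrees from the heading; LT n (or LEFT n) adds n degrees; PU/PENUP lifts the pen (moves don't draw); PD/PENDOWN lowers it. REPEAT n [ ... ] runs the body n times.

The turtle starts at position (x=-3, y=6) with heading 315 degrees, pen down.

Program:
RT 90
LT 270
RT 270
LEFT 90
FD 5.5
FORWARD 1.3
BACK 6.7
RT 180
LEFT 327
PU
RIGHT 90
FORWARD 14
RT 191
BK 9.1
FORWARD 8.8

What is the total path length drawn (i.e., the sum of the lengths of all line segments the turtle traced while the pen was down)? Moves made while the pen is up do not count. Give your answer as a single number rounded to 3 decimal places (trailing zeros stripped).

Executing turtle program step by step:
Start: pos=(-3,6), heading=315, pen down
RT 90: heading 315 -> 225
LT 270: heading 225 -> 135
RT 270: heading 135 -> 225
LT 90: heading 225 -> 315
FD 5.5: (-3,6) -> (0.889,2.111) [heading=315, draw]
FD 1.3: (0.889,2.111) -> (1.808,1.192) [heading=315, draw]
BK 6.7: (1.808,1.192) -> (-2.929,5.929) [heading=315, draw]
RT 180: heading 315 -> 135
LT 327: heading 135 -> 102
PU: pen up
RT 90: heading 102 -> 12
FD 14: (-2.929,5.929) -> (10.765,8.84) [heading=12, move]
RT 191: heading 12 -> 181
BK 9.1: (10.765,8.84) -> (19.863,8.999) [heading=181, move]
FD 8.8: (19.863,8.999) -> (11.065,8.845) [heading=181, move]
Final: pos=(11.065,8.845), heading=181, 3 segment(s) drawn

Segment lengths:
  seg 1: (-3,6) -> (0.889,2.111), length = 5.5
  seg 2: (0.889,2.111) -> (1.808,1.192), length = 1.3
  seg 3: (1.808,1.192) -> (-2.929,5.929), length = 6.7
Total = 13.5

Answer: 13.5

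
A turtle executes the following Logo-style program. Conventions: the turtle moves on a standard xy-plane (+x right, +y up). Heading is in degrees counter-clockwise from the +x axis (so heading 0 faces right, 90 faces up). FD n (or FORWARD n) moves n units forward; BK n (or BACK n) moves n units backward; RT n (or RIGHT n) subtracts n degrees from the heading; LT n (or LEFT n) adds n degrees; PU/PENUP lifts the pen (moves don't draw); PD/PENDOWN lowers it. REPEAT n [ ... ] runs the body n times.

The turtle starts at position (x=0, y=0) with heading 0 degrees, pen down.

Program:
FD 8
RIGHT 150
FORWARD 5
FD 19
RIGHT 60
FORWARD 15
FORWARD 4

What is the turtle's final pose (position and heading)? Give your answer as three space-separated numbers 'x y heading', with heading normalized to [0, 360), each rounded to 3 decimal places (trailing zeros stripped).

Executing turtle program step by step:
Start: pos=(0,0), heading=0, pen down
FD 8: (0,0) -> (8,0) [heading=0, draw]
RT 150: heading 0 -> 210
FD 5: (8,0) -> (3.67,-2.5) [heading=210, draw]
FD 19: (3.67,-2.5) -> (-12.785,-12) [heading=210, draw]
RT 60: heading 210 -> 150
FD 15: (-12.785,-12) -> (-25.775,-4.5) [heading=150, draw]
FD 4: (-25.775,-4.5) -> (-29.239,-2.5) [heading=150, draw]
Final: pos=(-29.239,-2.5), heading=150, 5 segment(s) drawn

Answer: -29.239 -2.5 150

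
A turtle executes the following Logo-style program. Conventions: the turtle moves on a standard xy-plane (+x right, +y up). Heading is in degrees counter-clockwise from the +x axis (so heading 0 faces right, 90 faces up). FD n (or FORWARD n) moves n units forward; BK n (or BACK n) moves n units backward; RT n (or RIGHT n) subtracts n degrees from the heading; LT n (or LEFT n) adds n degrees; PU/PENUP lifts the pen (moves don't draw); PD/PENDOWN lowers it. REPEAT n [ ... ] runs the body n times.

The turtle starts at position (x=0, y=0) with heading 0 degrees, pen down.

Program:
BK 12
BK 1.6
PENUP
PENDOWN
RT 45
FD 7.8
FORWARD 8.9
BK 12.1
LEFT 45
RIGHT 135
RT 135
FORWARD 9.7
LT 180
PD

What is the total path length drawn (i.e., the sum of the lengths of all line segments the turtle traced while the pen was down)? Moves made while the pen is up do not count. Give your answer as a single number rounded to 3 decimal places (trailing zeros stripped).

Answer: 52.1

Derivation:
Executing turtle program step by step:
Start: pos=(0,0), heading=0, pen down
BK 12: (0,0) -> (-12,0) [heading=0, draw]
BK 1.6: (-12,0) -> (-13.6,0) [heading=0, draw]
PU: pen up
PD: pen down
RT 45: heading 0 -> 315
FD 7.8: (-13.6,0) -> (-8.085,-5.515) [heading=315, draw]
FD 8.9: (-8.085,-5.515) -> (-1.791,-11.809) [heading=315, draw]
BK 12.1: (-1.791,-11.809) -> (-10.347,-3.253) [heading=315, draw]
LT 45: heading 315 -> 0
RT 135: heading 0 -> 225
RT 135: heading 225 -> 90
FD 9.7: (-10.347,-3.253) -> (-10.347,6.447) [heading=90, draw]
LT 180: heading 90 -> 270
PD: pen down
Final: pos=(-10.347,6.447), heading=270, 6 segment(s) drawn

Segment lengths:
  seg 1: (0,0) -> (-12,0), length = 12
  seg 2: (-12,0) -> (-13.6,0), length = 1.6
  seg 3: (-13.6,0) -> (-8.085,-5.515), length = 7.8
  seg 4: (-8.085,-5.515) -> (-1.791,-11.809), length = 8.9
  seg 5: (-1.791,-11.809) -> (-10.347,-3.253), length = 12.1
  seg 6: (-10.347,-3.253) -> (-10.347,6.447), length = 9.7
Total = 52.1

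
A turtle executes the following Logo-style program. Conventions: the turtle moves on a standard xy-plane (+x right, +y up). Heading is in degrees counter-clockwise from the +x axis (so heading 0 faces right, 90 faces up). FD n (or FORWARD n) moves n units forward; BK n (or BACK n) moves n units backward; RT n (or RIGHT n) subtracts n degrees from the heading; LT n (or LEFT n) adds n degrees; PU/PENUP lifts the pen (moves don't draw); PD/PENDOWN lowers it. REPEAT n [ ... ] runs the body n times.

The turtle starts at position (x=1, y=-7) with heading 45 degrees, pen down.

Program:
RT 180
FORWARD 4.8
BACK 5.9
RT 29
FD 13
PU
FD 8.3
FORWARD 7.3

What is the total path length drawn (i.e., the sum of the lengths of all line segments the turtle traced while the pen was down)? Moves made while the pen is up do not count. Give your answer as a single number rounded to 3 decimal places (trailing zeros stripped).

Executing turtle program step by step:
Start: pos=(1,-7), heading=45, pen down
RT 180: heading 45 -> 225
FD 4.8: (1,-7) -> (-2.394,-10.394) [heading=225, draw]
BK 5.9: (-2.394,-10.394) -> (1.778,-6.222) [heading=225, draw]
RT 29: heading 225 -> 196
FD 13: (1.778,-6.222) -> (-10.719,-9.805) [heading=196, draw]
PU: pen up
FD 8.3: (-10.719,-9.805) -> (-18.697,-12.093) [heading=196, move]
FD 7.3: (-18.697,-12.093) -> (-25.714,-14.105) [heading=196, move]
Final: pos=(-25.714,-14.105), heading=196, 3 segment(s) drawn

Segment lengths:
  seg 1: (1,-7) -> (-2.394,-10.394), length = 4.8
  seg 2: (-2.394,-10.394) -> (1.778,-6.222), length = 5.9
  seg 3: (1.778,-6.222) -> (-10.719,-9.805), length = 13
Total = 23.7

Answer: 23.7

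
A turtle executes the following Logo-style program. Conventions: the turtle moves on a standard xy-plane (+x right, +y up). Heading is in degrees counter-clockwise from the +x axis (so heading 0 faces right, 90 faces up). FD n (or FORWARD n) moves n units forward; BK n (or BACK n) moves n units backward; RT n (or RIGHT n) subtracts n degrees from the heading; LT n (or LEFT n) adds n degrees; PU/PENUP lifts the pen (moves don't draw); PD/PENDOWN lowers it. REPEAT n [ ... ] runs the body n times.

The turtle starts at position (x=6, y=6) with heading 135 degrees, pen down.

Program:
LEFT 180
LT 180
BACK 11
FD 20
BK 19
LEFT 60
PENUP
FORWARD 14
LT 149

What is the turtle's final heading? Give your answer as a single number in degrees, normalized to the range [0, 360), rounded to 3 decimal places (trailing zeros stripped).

Answer: 344

Derivation:
Executing turtle program step by step:
Start: pos=(6,6), heading=135, pen down
LT 180: heading 135 -> 315
LT 180: heading 315 -> 135
BK 11: (6,6) -> (13.778,-1.778) [heading=135, draw]
FD 20: (13.778,-1.778) -> (-0.364,12.364) [heading=135, draw]
BK 19: (-0.364,12.364) -> (13.071,-1.071) [heading=135, draw]
LT 60: heading 135 -> 195
PU: pen up
FD 14: (13.071,-1.071) -> (-0.452,-4.695) [heading=195, move]
LT 149: heading 195 -> 344
Final: pos=(-0.452,-4.695), heading=344, 3 segment(s) drawn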